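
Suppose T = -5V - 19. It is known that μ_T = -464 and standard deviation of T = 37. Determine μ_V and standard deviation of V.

μ_V = 89, standard deviation of V = 7.4

From T = -5V - 19: μ_T = a·μ_V + b, so μ_V = (μ_T − b)/a = (-464 − (-19))/(-5) = 89.
standard deviation of T = |a|·standard deviation of V, so standard deviation of V = 37/|-5| = 7.4.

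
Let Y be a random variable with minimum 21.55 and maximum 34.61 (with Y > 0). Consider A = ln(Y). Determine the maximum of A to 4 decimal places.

max(A) = 3.5441

ln(Y) is increasing on this domain, so max(A) comes from max(Y) = 34.61: max(A) = ln(34.61) ≈ 3.5441.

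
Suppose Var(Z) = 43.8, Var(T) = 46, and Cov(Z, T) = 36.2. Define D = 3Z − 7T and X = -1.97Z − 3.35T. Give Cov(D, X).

Cov(D, X) = 955.23

By bilinearity, Cov(D, X) = ac·Var(Z) + bd·Var(T) + (ad+bc)·Cov(Z, T), with a=3, b=-7, c=-1.97, d=-3.35.
ac·Var(Z) = 3·(-1.97)·43.8 = -258.858
bd·Var(T) = (-7)·(-3.35)·46 = 1078.7
(ad+bc)·Cov(Z, T) = (3.74)·36.2 = 135.388
Cov(D, X) = -258.858 + 1078.7 + 135.388 = 955.23.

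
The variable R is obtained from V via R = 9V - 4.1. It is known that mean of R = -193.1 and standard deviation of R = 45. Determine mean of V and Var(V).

From R = 9V - 4.1: mean of R = a·mean of V + b, so mean of V = (mean of R − b)/a = (-193.1 − (-4.1))/9 = -21.
Var(R) = 45² = 2025.
Var(R) = a²·Var(V), so Var(V) = 2025/9² = 25.

mean of V = -21, Var(V) = 25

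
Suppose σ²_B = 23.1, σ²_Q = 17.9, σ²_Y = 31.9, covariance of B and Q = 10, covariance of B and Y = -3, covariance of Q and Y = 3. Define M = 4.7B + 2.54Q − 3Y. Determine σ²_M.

σ²_M = 1190.50264

σ²_M = a²·σ²_B + b²·σ²_Q + c²·σ²_Y + 2ab·covariance of B and Q + 2ac·covariance of B and Y + 2bc·covariance of Q and Y, with a = 4.7, b = 2.54, c = -3.
= 510.279 + 115.48364 + 287.1 + 238.76 + 84.6 + (-45.72)
= 1190.50264.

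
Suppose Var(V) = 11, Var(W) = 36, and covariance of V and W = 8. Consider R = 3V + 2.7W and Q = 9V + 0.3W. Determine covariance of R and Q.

By bilinearity, covariance of R and Q = ac·Var(V) + bd·Var(W) + (ad+bc)·covariance of V and W, with a=3, b=2.7, c=9, d=0.3.
ac·Var(V) = 3·9·11 = 297
bd·Var(W) = 2.7·0.3·36 = 29.16
(ad+bc)·covariance of V and W = (25.2)·8 = 201.6
covariance of R and Q = 297 + 29.16 + 201.6 = 527.76.

covariance of R and Q = 527.76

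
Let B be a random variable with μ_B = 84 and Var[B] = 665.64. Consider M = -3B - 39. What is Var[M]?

M = -3B - 39 is linear with a = -3, b = -39.
Var[M] = a²·Var[B] = (-3)²·665.64 = 5990.76 (the additive constant -39 does not affect variance).

Var[M] = 5990.76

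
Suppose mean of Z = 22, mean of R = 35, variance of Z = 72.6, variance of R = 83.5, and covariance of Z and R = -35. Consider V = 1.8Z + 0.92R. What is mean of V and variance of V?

mean of V = 1.8·mean of Z + 0.92·mean of R = 1.8·22 + 0.92·35 = 71.8.
variance of V = a²·variance of Z + b²·variance of R + 2ab·covariance of Z and R with a = 1.8, b = 0.92.
= 1.8²·72.6 + 0.92²·83.5 + 2·1.8·0.92·(-35)
= 235.224 + 70.6744 + (-115.92) = 189.9784.

mean of V = 71.8, variance of V = 189.9784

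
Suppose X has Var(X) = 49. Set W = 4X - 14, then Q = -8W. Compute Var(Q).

Var(Q) = 50176

Var(W) = 4²·49 = 784.
Var(Q) = (-8)²·784 = 50176.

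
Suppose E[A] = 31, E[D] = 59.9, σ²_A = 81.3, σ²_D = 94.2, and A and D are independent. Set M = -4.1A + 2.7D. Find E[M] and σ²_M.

E[M] = (-4.1)·E[A] + 2.7·E[D] = (-4.1)·31 + 2.7·59.9 = 34.63.
σ²_M = a²·σ²_A + b²·σ²_D + 2ab·covariance of A and D with a = -4.1, b = 2.7.
Independence gives covariance of A and D = 0.
= (-4.1)²·81.3 + 2.7²·94.2 + 2·(-4.1)·2.7·0
= 1366.653 + 686.718 + 0 = 2053.371.

E[M] = 34.63, σ²_M = 2053.371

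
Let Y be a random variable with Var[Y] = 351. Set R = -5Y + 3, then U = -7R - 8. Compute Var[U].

Var[U] = 429975

Var[R] = (-5)²·351 = 8775.
Var[U] = (-7)²·8775 = 429975.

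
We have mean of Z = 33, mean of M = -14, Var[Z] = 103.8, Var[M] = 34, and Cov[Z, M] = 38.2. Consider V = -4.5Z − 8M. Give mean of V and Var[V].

mean of V = (-4.5)·mean of Z + (-8)·mean of M = (-4.5)·33 + (-8)·(-14) = -36.5.
Var[V] = a²·Var[Z] + b²·Var[M] + 2ab·Cov[Z, M] with a = -4.5, b = -8.
= (-4.5)²·103.8 + (-8)²·34 + 2·(-4.5)·(-8)·38.2
= 2101.95 + 2176 + 2750.4 = 7028.35.

mean of V = -36.5, Var[V] = 7028.35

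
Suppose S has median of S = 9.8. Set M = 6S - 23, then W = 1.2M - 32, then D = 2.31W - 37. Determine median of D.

median of M = 6·9.8 + (-23) = 35.8.
median of W = 1.2·35.8 + (-32) = 10.96.
median of D = 2.31·10.96 + (-37) = -11.6824.

median of D = -11.6824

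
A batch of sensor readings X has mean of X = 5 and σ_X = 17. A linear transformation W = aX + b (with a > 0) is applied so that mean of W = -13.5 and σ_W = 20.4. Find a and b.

a = 1.2, b = -19.5

σ_W = a·σ_X (a > 0), so a = 20.4/17 = 1.2.
mean of W = a·mean of X + b, so b = -13.5 − 1.2·5 = -19.5.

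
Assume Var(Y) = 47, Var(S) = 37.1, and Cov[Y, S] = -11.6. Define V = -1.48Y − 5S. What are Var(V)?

Var(V) = a²·Var(Y) + b²·Var(S) + 2ab·Cov[Y, S] with a = -1.48, b = -5.
= (-1.48)²·47 + (-5)²·37.1 + 2·(-1.48)·(-5)·(-11.6)
= 102.9488 + 927.5 + (-171.68) = 858.7688.

Var(V) = 858.7688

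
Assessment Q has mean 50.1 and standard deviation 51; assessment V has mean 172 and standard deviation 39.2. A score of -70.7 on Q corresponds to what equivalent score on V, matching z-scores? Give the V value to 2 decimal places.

V = 79.15

z = (-70.7 − 50.1)/51 ≈ -2.3686.
V = 172 + z·39.2 = 172 + (-70.7 − 50.1)·39.2/51 ≈ 79.15.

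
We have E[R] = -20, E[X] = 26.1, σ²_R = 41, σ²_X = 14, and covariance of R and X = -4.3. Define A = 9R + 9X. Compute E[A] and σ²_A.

E[A] = 9·E[R] + 9·E[X] = 9·(-20) + 9·26.1 = 54.9.
σ²_A = a²·σ²_R + b²·σ²_X + 2ab·covariance of R and X with a = 9, b = 9.
= 9²·41 + 9²·14 + 2·9·9·(-4.3)
= 3321 + 1134 + (-696.6) = 3758.4.

E[A] = 54.9, σ²_A = 3758.4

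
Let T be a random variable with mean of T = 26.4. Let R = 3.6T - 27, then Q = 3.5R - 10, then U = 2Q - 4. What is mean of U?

mean of R = 3.6·26.4 + (-27) = 68.04.
mean of Q = 3.5·68.04 + (-10) = 228.14.
mean of U = 2·228.14 + (-4) = 452.28.

mean of U = 452.28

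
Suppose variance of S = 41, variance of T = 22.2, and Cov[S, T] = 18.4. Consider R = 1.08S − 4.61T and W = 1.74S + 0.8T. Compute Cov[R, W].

By bilinearity, Cov[R, W] = ac·variance of S + bd·variance of T + (ad+bc)·Cov[S, T], with a=1.08, b=-4.61, c=1.74, d=0.8.
ac·variance of S = 1.08·1.74·41 = 77.0472
bd·variance of T = (-4.61)·0.8·22.2 = -81.8736
(ad+bc)·Cov[S, T] = (-7.1574)·18.4 = -131.69616
Cov[R, W] = 77.0472 + (-81.8736) + (-131.69616) = -136.52256.

Cov[R, W] = -136.52256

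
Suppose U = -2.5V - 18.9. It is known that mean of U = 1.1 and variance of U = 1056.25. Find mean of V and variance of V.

mean of V = -8, variance of V = 169

From U = -2.5V - 18.9: mean of U = a·mean of V + b, so mean of V = (mean of U − b)/a = (1.1 − (-18.9))/(-2.5) = -8.
variance of U = a²·variance of V, so variance of V = 1056.25/(-2.5)² = 169.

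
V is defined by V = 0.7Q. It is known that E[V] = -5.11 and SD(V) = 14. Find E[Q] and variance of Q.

From V = 0.7Q: E[V] = a·E[Q] + b, so E[Q] = (E[V] − b)/a = (-5.11 − 0)/0.7 = -7.3.
variance of V = 14² = 196.
variance of V = a²·variance of Q, so variance of Q = 196/0.7² = 400.

E[Q] = -7.3, variance of Q = 400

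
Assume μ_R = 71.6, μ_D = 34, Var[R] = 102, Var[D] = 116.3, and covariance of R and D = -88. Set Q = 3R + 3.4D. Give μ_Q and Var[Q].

μ_Q = 330.4, Var[Q] = 467.228

μ_Q = 3·μ_R + 3.4·μ_D = 3·71.6 + 3.4·34 = 330.4.
Var[Q] = a²·Var[R] + b²·Var[D] + 2ab·covariance of R and D with a = 3, b = 3.4.
= 3²·102 + 3.4²·116.3 + 2·3·3.4·(-88)
= 918 + 1344.428 + (-1795.2) = 467.228.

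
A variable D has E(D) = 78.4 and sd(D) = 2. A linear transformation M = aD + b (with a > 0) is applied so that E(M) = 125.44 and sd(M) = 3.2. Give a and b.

a = 1.6, b = 0

sd(M) = a·sd(D) (a > 0), so a = 3.2/2 = 1.6.
E(M) = a·E(D) + b, so b = 125.44 − 1.6·78.4 = 0.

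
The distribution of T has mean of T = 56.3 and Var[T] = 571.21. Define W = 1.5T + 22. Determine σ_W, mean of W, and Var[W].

W = 1.5T + 22 is linear with a = 1.5, b = 22.
σ_T = √571.21 = 23.9.
σ_W = |a|·σ_T = |1.5|·23.9 = 35.85.
mean of W = a·mean of T + b = 1.5·56.3 + 22 = 106.45.
Var[W] = a²·Var[T] = 1.5²·571.21 = 1285.2225 (the additive constant 22 does not affect variance).

σ_W = 35.85, mean of W = 106.45, Var[W] = 1285.2225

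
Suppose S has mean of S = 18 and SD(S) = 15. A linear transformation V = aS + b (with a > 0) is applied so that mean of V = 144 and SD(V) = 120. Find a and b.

SD(V) = a·SD(S) (a > 0), so a = 120/15 = 8.
mean of V = a·mean of S + b, so b = 144 − 8·18 = 0.

a = 8, b = 0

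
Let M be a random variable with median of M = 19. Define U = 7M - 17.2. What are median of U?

A linear map preserves order up to sign, so median of U = a·median of M + b = 7·19 + (-17.2) = 115.8.

median of U = 115.8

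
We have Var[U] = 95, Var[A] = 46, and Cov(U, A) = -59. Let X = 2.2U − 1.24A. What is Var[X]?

Var[X] = 852.4336

Var[X] = a²·Var[U] + b²·Var[A] + 2ab·Cov(U, A) with a = 2.2, b = -1.24.
= 2.2²·95 + (-1.24)²·46 + 2·2.2·(-1.24)·(-59)
= 459.8 + 70.7296 + 321.904 = 852.4336.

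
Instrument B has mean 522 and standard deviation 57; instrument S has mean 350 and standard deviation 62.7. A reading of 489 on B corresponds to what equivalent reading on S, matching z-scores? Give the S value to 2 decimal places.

S = 313.70

z = (489 − 522)/57 ≈ -0.5789.
S = 350 + z·62.7 = 350 + (489 − 522)·62.7/57 = 313.70.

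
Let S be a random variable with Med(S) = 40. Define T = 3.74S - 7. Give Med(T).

Med(T) = 142.6

A linear map preserves order up to sign, so Med(T) = a·Med(S) + b = 3.74·40 + (-7) = 142.6.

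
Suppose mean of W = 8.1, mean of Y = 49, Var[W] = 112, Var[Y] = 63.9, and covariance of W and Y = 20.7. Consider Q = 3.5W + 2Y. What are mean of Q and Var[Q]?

mean of Q = 126.35, Var[Q] = 1917.4

mean of Q = 3.5·mean of W + 2·mean of Y = 3.5·8.1 + 2·49 = 126.35.
Var[Q] = a²·Var[W] + b²·Var[Y] + 2ab·covariance of W and Y with a = 3.5, b = 2.
= 3.5²·112 + 2²·63.9 + 2·3.5·2·20.7
= 1372 + 255.6 + 289.8 = 1917.4.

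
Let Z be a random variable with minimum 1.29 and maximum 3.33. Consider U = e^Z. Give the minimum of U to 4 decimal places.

min(U) = 3.6328

e^Z is increasing on this domain, so min(U) comes from min(Z) = 1.29: min(U) = exp(1.29) ≈ 3.6328.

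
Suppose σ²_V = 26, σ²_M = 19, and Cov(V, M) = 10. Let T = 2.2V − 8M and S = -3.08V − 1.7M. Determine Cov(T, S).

By bilinearity, Cov(T, S) = ac·σ²_V + bd·σ²_M + (ad+bc)·Cov(V, M), with a=2.2, b=-8, c=-3.08, d=-1.7.
ac·σ²_V = 2.2·(-3.08)·26 = -176.176
bd·σ²_M = (-8)·(-1.7)·19 = 258.4
(ad+bc)·Cov(V, M) = (20.9)·10 = 209
Cov(T, S) = -176.176 + 258.4 + 209 = 291.224.

Cov(T, S) = 291.224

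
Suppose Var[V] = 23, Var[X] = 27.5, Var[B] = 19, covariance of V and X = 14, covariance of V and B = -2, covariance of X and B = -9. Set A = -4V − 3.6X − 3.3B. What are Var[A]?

Var[A] = 1067.87

Var[A] = a²·Var[V] + b²·Var[X] + c²·Var[B] + 2ab·covariance of V and X + 2ac·covariance of V and B + 2bc·covariance of X and B, with a = -4, b = -3.6, c = -3.3.
= 368 + 356.4 + 206.91 + 403.2 + (-52.8) + (-213.84)
= 1067.87.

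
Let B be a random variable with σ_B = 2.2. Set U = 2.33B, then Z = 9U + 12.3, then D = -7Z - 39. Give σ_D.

σ_D = 322.938

σ_U = |2.33|·2.2 = 5.126.
σ_Z = |9|·5.126 = 46.134.
σ_D = |-7|·46.134 = 322.938.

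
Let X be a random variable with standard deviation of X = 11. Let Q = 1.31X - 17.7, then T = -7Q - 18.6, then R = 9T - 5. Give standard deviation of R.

standard deviation of R = 907.83

standard deviation of Q = |1.31|·11 = 14.41.
standard deviation of T = |-7|·14.41 = 100.87.
standard deviation of R = |9|·100.87 = 907.83.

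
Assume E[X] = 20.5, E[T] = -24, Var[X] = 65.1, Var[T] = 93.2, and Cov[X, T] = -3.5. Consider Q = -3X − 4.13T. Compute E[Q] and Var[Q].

E[Q] = 37.62, Var[Q] = 2088.87308

E[Q] = (-3)·E[X] + (-4.13)·E[T] = (-3)·20.5 + (-4.13)·(-24) = 37.62.
Var[Q] = a²·Var[X] + b²·Var[T] + 2ab·Cov[X, T] with a = -3, b = -4.13.
= (-3)²·65.1 + (-4.13)²·93.2 + 2·(-3)·(-4.13)·(-3.5)
= 585.9 + 1589.70308 + (-86.73) = 2088.87308.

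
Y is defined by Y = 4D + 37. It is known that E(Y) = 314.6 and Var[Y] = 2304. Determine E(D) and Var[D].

From Y = 4D + 37: E(Y) = a·E(D) + b, so E(D) = (E(Y) − b)/a = (314.6 − 37)/4 = 69.4.
Var[Y] = a²·Var[D], so Var[D] = 2304/4² = 144.

E(D) = 69.4, Var[D] = 144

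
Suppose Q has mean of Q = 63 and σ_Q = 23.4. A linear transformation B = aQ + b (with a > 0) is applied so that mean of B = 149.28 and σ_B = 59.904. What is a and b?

a = 2.56, b = -12

σ_B = a·σ_Q (a > 0), so a = 59.904/23.4 = 2.56.
mean of B = a·mean of Q + b, so b = 149.28 − 2.56·63 = -12.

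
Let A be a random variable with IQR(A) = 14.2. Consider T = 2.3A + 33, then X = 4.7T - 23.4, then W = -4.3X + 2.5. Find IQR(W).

IQR(T) = |2.3|·14.2 = 32.66.
IQR(X) = |4.7|·32.66 = 153.502.
IQR(W) = |-4.3|·153.502 = 660.0586.

IQR(W) = 660.0586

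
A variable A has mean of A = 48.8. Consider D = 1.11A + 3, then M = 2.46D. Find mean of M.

mean of M = 140.63328

mean of D = 1.11·48.8 + 3 = 57.168.
mean of M = 2.46·57.168 = 140.63328.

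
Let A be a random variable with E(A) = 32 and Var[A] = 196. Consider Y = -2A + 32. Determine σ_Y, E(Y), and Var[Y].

σ_Y = 28, E(Y) = -32, Var[Y] = 784

Y = -2A + 32 is linear with a = -2, b = 32.
σ_A = √196 = 14.
σ_Y = |a|·σ_A = |-2|·14 = 28.
E(Y) = a·E(A) + b = (-2)·32 + 32 = -32.
Var[Y] = a²·Var[A] = (-2)²·196 = 784 (the additive constant 32 does not affect variance).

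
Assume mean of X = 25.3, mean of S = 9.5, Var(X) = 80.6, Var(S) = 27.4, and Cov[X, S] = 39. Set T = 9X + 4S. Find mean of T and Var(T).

mean of T = 9·mean of X + 4·mean of S = 9·25.3 + 4·9.5 = 265.7.
Var(T) = a²·Var(X) + b²·Var(S) + 2ab·Cov[X, S] with a = 9, b = 4.
= 9²·80.6 + 4²·27.4 + 2·9·4·39
= 6528.6 + 438.4 + 2808 = 9775.

mean of T = 265.7, Var(T) = 9775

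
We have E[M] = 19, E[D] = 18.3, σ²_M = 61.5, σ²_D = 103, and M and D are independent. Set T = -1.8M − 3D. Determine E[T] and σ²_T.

E[T] = -89.1, σ²_T = 1126.26

E[T] = (-1.8)·E[M] + (-3)·E[D] = (-1.8)·19 + (-3)·18.3 = -89.1.
σ²_T = a²·σ²_M + b²·σ²_D + 2ab·Cov[M, D] with a = -1.8, b = -3.
Independence gives Cov[M, D] = 0.
= (-1.8)²·61.5 + (-3)²·103 + 2·(-1.8)·(-3)·0
= 199.26 + 927 + 0 = 1126.26.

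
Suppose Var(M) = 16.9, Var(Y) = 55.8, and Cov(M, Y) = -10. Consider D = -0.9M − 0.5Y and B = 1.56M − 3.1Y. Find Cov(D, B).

Cov(D, B) = 42.6624

By bilinearity, Cov(D, B) = ac·Var(M) + bd·Var(Y) + (ad+bc)·Cov(M, Y), with a=-0.9, b=-0.5, c=1.56, d=-3.1.
ac·Var(M) = (-0.9)·1.56·16.9 = -23.7276
bd·Var(Y) = (-0.5)·(-3.1)·55.8 = 86.49
(ad+bc)·Cov(M, Y) = (2.01)·(-10) = -20.1
Cov(D, B) = -23.7276 + 86.49 + (-20.1) = 42.6624.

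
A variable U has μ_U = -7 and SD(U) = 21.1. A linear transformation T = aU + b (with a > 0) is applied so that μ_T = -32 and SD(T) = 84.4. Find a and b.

a = 4, b = -4

SD(T) = a·SD(U) (a > 0), so a = 84.4/21.1 = 4.
μ_T = a·μ_U + b, so b = -32 − 4·(-7) = -4.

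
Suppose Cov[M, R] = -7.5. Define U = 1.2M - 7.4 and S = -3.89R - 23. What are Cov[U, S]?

Cov[U, S] = a·c·Cov[M, R] = 1.2·(-3.89)·(-7.5) = 35.01. Additive constants drop out.

Cov[U, S] = 35.01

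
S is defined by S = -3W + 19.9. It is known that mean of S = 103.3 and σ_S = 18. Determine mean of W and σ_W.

From S = -3W + 19.9: mean of S = a·mean of W + b, so mean of W = (mean of S − b)/a = (103.3 − 19.9)/(-3) = -27.8.
σ_S = |a|·σ_W, so σ_W = 18/|-3| = 6.

mean of W = -27.8, σ_W = 6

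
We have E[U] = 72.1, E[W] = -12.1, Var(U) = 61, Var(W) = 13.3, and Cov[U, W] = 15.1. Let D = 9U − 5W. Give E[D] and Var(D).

E[D] = 9·E[U] + (-5)·E[W] = 9·72.1 + (-5)·(-12.1) = 709.4.
Var(D) = a²·Var(U) + b²·Var(W) + 2ab·Cov[U, W] with a = 9, b = -5.
= 9²·61 + (-5)²·13.3 + 2·9·(-5)·15.1
= 4941 + 332.5 + (-1359) = 3914.5.

E[D] = 709.4, Var(D) = 3914.5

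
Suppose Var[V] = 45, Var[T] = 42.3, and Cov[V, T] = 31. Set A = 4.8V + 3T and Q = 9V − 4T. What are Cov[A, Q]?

Cov[A, Q] = 1678.2

By bilinearity, Cov[A, Q] = ac·Var[V] + bd·Var[T] + (ad+bc)·Cov[V, T], with a=4.8, b=3, c=9, d=-4.
ac·Var[V] = 4.8·9·45 = 1944
bd·Var[T] = 3·(-4)·42.3 = -507.6
(ad+bc)·Cov[V, T] = (7.8)·31 = 241.8
Cov[A, Q] = 1944 + (-507.6) + 241.8 = 1678.2.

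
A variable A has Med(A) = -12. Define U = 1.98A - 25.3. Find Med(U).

Med(U) = -49.06

A linear map preserves order up to sign, so Med(U) = a·Med(A) + b = 1.98·(-12) + (-25.3) = -49.06.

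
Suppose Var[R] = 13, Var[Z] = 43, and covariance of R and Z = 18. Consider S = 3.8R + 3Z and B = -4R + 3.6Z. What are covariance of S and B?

By bilinearity, covariance of S and B = ac·Var[R] + bd·Var[Z] + (ad+bc)·covariance of R and Z, with a=3.8, b=3, c=-4, d=3.6.
ac·Var[R] = 3.8·(-4)·13 = -197.6
bd·Var[Z] = 3·3.6·43 = 464.4
(ad+bc)·covariance of R and Z = (1.68)·18 = 30.24
covariance of S and B = -197.6 + 464.4 + 30.24 = 297.04.

covariance of S and B = 297.04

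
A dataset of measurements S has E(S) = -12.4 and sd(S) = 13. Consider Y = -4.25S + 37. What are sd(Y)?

sd(Y) = 55.25

Y = -4.25S + 37 is linear with a = -4.25, b = 37.
sd(Y) = |a|·sd(S) = |-4.25|·13 = 55.25.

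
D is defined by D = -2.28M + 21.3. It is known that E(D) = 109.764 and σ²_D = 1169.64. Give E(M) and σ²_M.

From D = -2.28M + 21.3: E(D) = a·E(M) + b, so E(M) = (E(D) − b)/a = (109.764 − 21.3)/(-2.28) = -38.8.
σ²_D = a²·σ²_M, so σ²_M = 1169.64/(-2.28)² = 225.

E(M) = -38.8, σ²_M = 225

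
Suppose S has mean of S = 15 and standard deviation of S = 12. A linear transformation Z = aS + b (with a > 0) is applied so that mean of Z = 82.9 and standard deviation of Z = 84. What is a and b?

a = 7, b = -22.1

standard deviation of Z = a·standard deviation of S (a > 0), so a = 84/12 = 7.
mean of Z = a·mean of S + b, so b = 82.9 − 7·15 = -22.1.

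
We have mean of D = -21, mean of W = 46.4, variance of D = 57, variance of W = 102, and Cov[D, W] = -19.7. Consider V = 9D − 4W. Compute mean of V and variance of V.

mean of V = -374.6, variance of V = 7667.4

mean of V = 9·mean of D + (-4)·mean of W = 9·(-21) + (-4)·46.4 = -374.6.
variance of V = a²·variance of D + b²·variance of W + 2ab·Cov[D, W] with a = 9, b = -4.
= 9²·57 + (-4)²·102 + 2·9·(-4)·(-19.7)
= 4617 + 1632 + 1418.4 = 7667.4.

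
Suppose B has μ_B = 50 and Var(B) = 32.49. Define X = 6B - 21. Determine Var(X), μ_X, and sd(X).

X = 6B - 21 is linear with a = 6, b = -21.
Var(X) = a²·Var(B) = 6²·32.49 = 1169.64 (the additive constant -21 does not affect variance).
μ_X = a·μ_B + b = 6·50 + (-21) = 279.
sd(B) = √32.49 = 5.7.
sd(X) = |a|·sd(B) = |6|·5.7 = 34.2.

Var(X) = 1169.64, μ_X = 279, sd(X) = 34.2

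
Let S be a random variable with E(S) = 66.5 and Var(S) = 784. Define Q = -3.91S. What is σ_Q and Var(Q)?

Q = -3.91S is linear with a = -3.91, b = 0.
σ_S = √784 = 28.
σ_Q = |a|·σ_S = |-3.91|·28 = 109.48.
Var(Q) = a²·Var(S) = (-3.91)²·784 = 11985.8704.

σ_Q = 109.48, Var(Q) = 11985.8704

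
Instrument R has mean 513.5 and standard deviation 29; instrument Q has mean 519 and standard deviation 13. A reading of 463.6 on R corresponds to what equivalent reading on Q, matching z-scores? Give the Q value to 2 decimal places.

z = (463.6 − 513.5)/29 ≈ -1.7207.
Q = 519 + z·13 = 519 + (463.6 − 513.5)·13/29 ≈ 496.63.

Q = 496.63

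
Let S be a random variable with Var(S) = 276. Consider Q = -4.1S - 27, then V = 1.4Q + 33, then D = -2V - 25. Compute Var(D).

Var(Q) = (-4.1)²·276 = 4639.56.
Var(V) = 1.4²·4639.56 = 9093.5376.
Var(D) = (-2)²·9093.5376 = 36374.1504.

Var(D) = 36374.1504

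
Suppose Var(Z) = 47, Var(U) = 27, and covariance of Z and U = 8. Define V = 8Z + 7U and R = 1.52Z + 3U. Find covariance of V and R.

By bilinearity, covariance of V and R = ac·Var(Z) + bd·Var(U) + (ad+bc)·covariance of Z and U, with a=8, b=7, c=1.52, d=3.
ac·Var(Z) = 8·1.52·47 = 571.52
bd·Var(U) = 7·3·27 = 567
(ad+bc)·covariance of Z and U = (34.64)·8 = 277.12
covariance of V and R = 571.52 + 567 + 277.12 = 1415.64.

covariance of V and R = 1415.64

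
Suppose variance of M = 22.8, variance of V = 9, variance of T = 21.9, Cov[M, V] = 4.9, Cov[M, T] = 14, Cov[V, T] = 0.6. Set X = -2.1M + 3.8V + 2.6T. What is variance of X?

variance of X = 159.324

variance of X = a²·variance of M + b²·variance of V + c²·variance of T + 2ab·Cov[M, V] + 2ac·Cov[M, T] + 2bc·Cov[V, T], with a = -2.1, b = 3.8, c = 2.6.
= 100.548 + 129.96 + 148.044 + (-78.204) + (-152.88) + 11.856
= 159.324.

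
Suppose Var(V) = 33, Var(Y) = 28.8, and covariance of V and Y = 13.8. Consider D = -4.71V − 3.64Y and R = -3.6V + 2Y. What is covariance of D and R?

covariance of D and R = 400.7232

By bilinearity, covariance of D and R = ac·Var(V) + bd·Var(Y) + (ad+bc)·covariance of V and Y, with a=-4.71, b=-3.64, c=-3.6, d=2.
ac·Var(V) = (-4.71)·(-3.6)·33 = 559.548
bd·Var(Y) = (-3.64)·2·28.8 = -209.664
(ad+bc)·covariance of V and Y = (3.684)·13.8 = 50.8392
covariance of D and R = 559.548 + (-209.664) + 50.8392 = 400.7232.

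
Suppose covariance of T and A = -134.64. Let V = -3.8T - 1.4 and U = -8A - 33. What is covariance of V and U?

covariance of V and U = a·c·covariance of T and A = (-3.8)·(-8)·(-134.64) = -4093.056. Additive constants drop out.

covariance of V and U = -4093.056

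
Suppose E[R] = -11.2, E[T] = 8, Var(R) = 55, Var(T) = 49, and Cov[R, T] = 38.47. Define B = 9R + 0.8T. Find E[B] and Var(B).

E[B] = -94.4, Var(B) = 5040.328

E[B] = 9·E[R] + 0.8·E[T] = 9·(-11.2) + 0.8·8 = -94.4.
Var(B) = a²·Var(R) + b²·Var(T) + 2ab·Cov[R, T] with a = 9, b = 0.8.
= 9²·55 + 0.8²·49 + 2·9·0.8·38.47
= 4455 + 31.36 + 553.968 = 5040.328.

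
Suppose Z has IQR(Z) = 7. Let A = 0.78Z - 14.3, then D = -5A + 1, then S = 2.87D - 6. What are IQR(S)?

IQR(A) = |0.78|·7 = 5.46.
IQR(D) = |-5|·5.46 = 27.3.
IQR(S) = |2.87|·27.3 = 78.351.

IQR(S) = 78.351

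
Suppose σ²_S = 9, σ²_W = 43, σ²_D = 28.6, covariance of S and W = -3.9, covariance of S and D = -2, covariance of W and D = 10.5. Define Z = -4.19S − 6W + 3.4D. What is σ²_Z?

σ²_Z = 1469.1129

σ²_Z = a²·σ²_S + b²·σ²_W + c²·σ²_D + 2ab·covariance of S and W + 2ac·covariance of S and D + 2bc·covariance of W and D, with a = -4.19, b = -6, c = 3.4.
= 158.0049 + 1548 + 330.616 + (-196.092) + 56.984 + (-428.4)
= 1469.1129.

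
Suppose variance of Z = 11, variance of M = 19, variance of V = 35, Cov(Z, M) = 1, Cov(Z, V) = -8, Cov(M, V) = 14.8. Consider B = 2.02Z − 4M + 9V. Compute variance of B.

variance of B = a²·variance of Z + b²·variance of M + c²·variance of V + 2ab·Cov(Z, M) + 2ac·Cov(Z, V) + 2bc·Cov(M, V), with a = 2.02, b = -4, c = 9.
= 44.8844 + 304 + 2835 + (-16.16) + (-290.88) + (-1065.6)
= 1811.2444.

variance of B = 1811.2444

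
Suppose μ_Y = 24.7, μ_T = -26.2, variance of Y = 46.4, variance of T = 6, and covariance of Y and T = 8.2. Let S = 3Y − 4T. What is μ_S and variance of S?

μ_S = 178.9, variance of S = 316.8

μ_S = 3·μ_Y + (-4)·μ_T = 3·24.7 + (-4)·(-26.2) = 178.9.
variance of S = a²·variance of Y + b²·variance of T + 2ab·covariance of Y and T with a = 3, b = -4.
= 3²·46.4 + (-4)²·6 + 2·3·(-4)·8.2
= 417.6 + 96 + (-196.8) = 316.8.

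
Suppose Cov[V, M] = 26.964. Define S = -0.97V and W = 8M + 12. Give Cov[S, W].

Cov[S, W] = -209.24064

Cov[S, W] = a·c·Cov[V, M] = (-0.97)·8·26.964 = -209.24064. Additive constants drop out.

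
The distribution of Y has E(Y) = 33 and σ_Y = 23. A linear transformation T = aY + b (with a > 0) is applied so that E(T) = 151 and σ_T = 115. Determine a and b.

σ_T = a·σ_Y (a > 0), so a = 115/23 = 5.
E(T) = a·E(Y) + b, so b = 151 − 5·33 = -14.

a = 5, b = -14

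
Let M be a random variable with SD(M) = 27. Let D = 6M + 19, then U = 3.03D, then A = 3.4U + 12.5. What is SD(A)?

SD(A) = 1668.924

SD(D) = |6|·27 = 162.
SD(U) = |3.03|·162 = 490.86.
SD(A) = |3.4|·490.86 = 1668.924.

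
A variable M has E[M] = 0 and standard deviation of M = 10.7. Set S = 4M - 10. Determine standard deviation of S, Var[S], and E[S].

standard deviation of S = 42.8, Var[S] = 1831.84, E[S] = -10

S = 4M - 10 is linear with a = 4, b = -10.
standard deviation of S = |a|·standard deviation of M = |4|·10.7 = 42.8.
Var[M] = 10.7² = 114.49.
Var[S] = a²·Var[M] = 4²·114.49 = 1831.84 (the additive constant -10 does not affect variance).
E[S] = a·E[M] + b = 4·0 + (-10) = -10.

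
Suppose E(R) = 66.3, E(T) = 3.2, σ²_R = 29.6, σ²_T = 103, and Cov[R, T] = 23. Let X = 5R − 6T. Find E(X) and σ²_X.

E(X) = 312.3, σ²_X = 3068

E(X) = 5·E(R) + (-6)·E(T) = 5·66.3 + (-6)·3.2 = 312.3.
σ²_X = a²·σ²_R + b²·σ²_T + 2ab·Cov[R, T] with a = 5, b = -6.
= 5²·29.6 + (-6)²·103 + 2·5·(-6)·23
= 740 + 3708 + (-1380) = 3068.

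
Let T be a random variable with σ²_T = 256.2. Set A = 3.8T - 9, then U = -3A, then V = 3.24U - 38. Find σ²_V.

σ²_A = 3.8²·256.2 = 3699.528.
σ²_U = (-3)²·3699.528 = 33295.752.
σ²_V = 3.24²·33295.752 = 349525.4861952.

σ²_V = 349525.4861952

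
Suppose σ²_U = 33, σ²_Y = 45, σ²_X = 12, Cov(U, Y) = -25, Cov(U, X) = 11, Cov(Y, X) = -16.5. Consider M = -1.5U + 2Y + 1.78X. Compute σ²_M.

σ²_M = 266.0508

σ²_M = a²·σ²_U + b²·σ²_Y + c²·σ²_X + 2ab·Cov(U, Y) + 2ac·Cov(U, X) + 2bc·Cov(Y, X), with a = -1.5, b = 2, c = 1.78.
= 74.25 + 180 + 38.0208 + 150 + (-58.74) + (-117.48)
= 266.0508.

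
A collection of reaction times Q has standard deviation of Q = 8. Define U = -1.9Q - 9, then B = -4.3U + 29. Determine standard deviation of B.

standard deviation of B = 65.36

standard deviation of U = |-1.9|·8 = 15.2.
standard deviation of B = |-4.3|·15.2 = 65.36.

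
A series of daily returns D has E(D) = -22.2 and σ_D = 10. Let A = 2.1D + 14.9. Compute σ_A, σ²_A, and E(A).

A = 2.1D + 14.9 is linear with a = 2.1, b = 14.9.
σ_A = |a|·σ_D = |2.1|·10 = 21.
σ²_D = 10² = 100.
σ²_A = a²·σ²_D = 2.1²·100 = 441 (the additive constant 14.9 does not affect variance).
E(A) = a·E(D) + b = 2.1·(-22.2) + 14.9 = -31.72.

σ_A = 21, σ²_A = 441, E(A) = -31.72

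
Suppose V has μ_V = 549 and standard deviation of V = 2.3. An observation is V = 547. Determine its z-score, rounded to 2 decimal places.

z = -0.87

z = (V − μ_V) / standard deviation of V = (547 − 549) / 2.3 ≈ -0.87.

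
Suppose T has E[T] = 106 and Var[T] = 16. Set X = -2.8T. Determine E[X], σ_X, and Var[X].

X = -2.8T is linear with a = -2.8, b = 0.
E[X] = a·E[T] + b = (-2.8)·106 = -296.8.
σ_T = √16 = 4.
σ_X = |a|·σ_T = |-2.8|·4 = 11.2.
Var[X] = a²·Var[T] = (-2.8)²·16 = 125.44.

E[X] = -296.8, σ_X = 11.2, Var[X] = 125.44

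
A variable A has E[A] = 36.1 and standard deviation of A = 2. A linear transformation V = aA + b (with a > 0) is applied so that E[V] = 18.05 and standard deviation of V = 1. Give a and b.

standard deviation of V = a·standard deviation of A (a > 0), so a = 1/2 = 0.5.
E[V] = a·E[A] + b, so b = 18.05 − 0.5·36.1 = 0.

a = 0.5, b = 0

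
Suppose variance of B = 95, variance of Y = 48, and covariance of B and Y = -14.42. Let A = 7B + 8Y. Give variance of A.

variance of A = a²·variance of B + b²·variance of Y + 2ab·covariance of B and Y with a = 7, b = 8.
= 7²·95 + 8²·48 + 2·7·8·(-14.42)
= 4655 + 3072 + (-1615.04) = 6111.96.

variance of A = 6111.96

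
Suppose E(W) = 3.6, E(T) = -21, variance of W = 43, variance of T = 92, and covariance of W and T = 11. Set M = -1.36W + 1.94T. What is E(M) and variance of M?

E(M) = (-1.36)·E(W) + 1.94·E(T) = (-1.36)·3.6 + 1.94·(-21) = -45.636.
variance of M = a²·variance of W + b²·variance of T + 2ab·covariance of W and T with a = -1.36, b = 1.94.
= (-1.36)²·43 + 1.94²·92 + 2·(-1.36)·1.94·11
= 79.5328 + 346.2512 + (-58.0448) = 367.7392.

E(M) = -45.636, variance of M = 367.7392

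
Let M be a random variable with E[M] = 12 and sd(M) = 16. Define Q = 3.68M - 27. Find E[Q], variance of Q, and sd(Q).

Q = 3.68M - 27 is linear with a = 3.68, b = -27.
E[Q] = a·E[M] + b = 3.68·12 + (-27) = 17.16.
variance of M = 16² = 256.
variance of Q = a²·variance of M = 3.68²·256 = 3466.8544 (the additive constant -27 does not affect variance).
sd(Q) = |a|·sd(M) = |3.68|·16 = 58.88.

E[Q] = 17.16, variance of Q = 3466.8544, sd(Q) = 58.88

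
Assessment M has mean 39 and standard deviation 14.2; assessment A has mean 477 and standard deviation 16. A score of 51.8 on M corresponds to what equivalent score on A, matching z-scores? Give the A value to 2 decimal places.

A = 491.42

z = (51.8 − 39)/14.2 ≈ 0.9014.
A = 477 + z·16 = 477 + (51.8 − 39)·16/14.2 ≈ 491.42.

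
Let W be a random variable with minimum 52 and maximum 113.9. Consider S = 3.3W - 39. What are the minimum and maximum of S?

a = 3.3 > 0, so min(S) = a·min(W)+b = 3.3·52 + (-39) = 132.6 and max(S) = 3.3·113.9 + (-39) = 336.87.

min(S) = 132.6, max(S) = 336.87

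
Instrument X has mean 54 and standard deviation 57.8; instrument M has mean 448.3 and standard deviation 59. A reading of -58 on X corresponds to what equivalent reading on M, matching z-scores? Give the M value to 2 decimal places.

M = 333.97

z = (-58 − 54)/57.8 ≈ -1.9377.
M = 448.3 + z·59 = 448.3 + (-58 − 54)·59/57.8 ≈ 333.97.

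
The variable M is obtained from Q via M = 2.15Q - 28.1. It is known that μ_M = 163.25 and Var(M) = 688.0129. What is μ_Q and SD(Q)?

From M = 2.15Q - 28.1: μ_M = a·μ_Q + b, so μ_Q = (μ_M − b)/a = (163.25 − (-28.1))/2.15 = 89.
SD(M) = √688.0129 = 26.23.
SD(M) = |a|·SD(Q), so SD(Q) = 26.23/|2.15| = 12.2.

μ_Q = 89, SD(Q) = 12.2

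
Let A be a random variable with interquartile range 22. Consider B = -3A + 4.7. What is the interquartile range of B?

IQR(B) = 66

Under B = aA + b, IQR(B) = |a|·IQR(A) = |-3|·22 = 66 (shifts cancel; spread scales by |a|).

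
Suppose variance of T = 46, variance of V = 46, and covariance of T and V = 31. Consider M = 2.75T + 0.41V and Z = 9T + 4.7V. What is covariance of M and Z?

By bilinearity, covariance of M and Z = ac·variance of T + bd·variance of V + (ad+bc)·covariance of T and V, with a=2.75, b=0.41, c=9, d=4.7.
ac·variance of T = 2.75·9·46 = 1138.5
bd·variance of V = 0.41·4.7·46 = 88.642
(ad+bc)·covariance of T and V = (16.615)·31 = 515.065
covariance of M and Z = 1138.5 + 88.642 + 515.065 = 1742.207.

covariance of M and Z = 1742.207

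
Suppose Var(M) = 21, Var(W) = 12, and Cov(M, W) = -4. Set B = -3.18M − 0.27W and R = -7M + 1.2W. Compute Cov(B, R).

Cov(B, R) = 471.276

By bilinearity, Cov(B, R) = ac·Var(M) + bd·Var(W) + (ad+bc)·Cov(M, W), with a=-3.18, b=-0.27, c=-7, d=1.2.
ac·Var(M) = (-3.18)·(-7)·21 = 467.46
bd·Var(W) = (-0.27)·1.2·12 = -3.888
(ad+bc)·Cov(M, W) = (-1.926)·(-4) = 7.704
Cov(B, R) = 467.46 + (-3.888) + 7.704 = 471.276.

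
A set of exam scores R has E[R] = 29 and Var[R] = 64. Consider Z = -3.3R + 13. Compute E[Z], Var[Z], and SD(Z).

Z = -3.3R + 13 is linear with a = -3.3, b = 13.
E[Z] = a·E[R] + b = (-3.3)·29 + 13 = -82.7.
Var[Z] = a²·Var[R] = (-3.3)²·64 = 696.96 (the additive constant 13 does not affect variance).
SD(R) = √64 = 8.
SD(Z) = |a|·SD(R) = |-3.3|·8 = 26.4.

E[Z] = -82.7, Var[Z] = 696.96, SD(Z) = 26.4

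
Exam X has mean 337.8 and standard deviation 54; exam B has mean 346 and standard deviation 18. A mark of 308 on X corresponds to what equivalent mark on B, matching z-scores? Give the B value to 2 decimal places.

B = 336.07

z = (308 − 337.8)/54 ≈ -0.5519.
B = 346 + z·18 = 346 + (308 − 337.8)·18/54 ≈ 336.07.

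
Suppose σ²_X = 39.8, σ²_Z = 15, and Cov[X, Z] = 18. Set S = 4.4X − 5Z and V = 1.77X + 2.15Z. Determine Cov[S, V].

By bilinearity, Cov[S, V] = ac·σ²_X + bd·σ²_Z + (ad+bc)·Cov[X, Z], with a=4.4, b=-5, c=1.77, d=2.15.
ac·σ²_X = 4.4·1.77·39.8 = 309.9624
bd·σ²_Z = (-5)·2.15·15 = -161.25
(ad+bc)·Cov[X, Z] = (0.61)·18 = 10.98
Cov[S, V] = 309.9624 + (-161.25) + 10.98 = 159.6924.

Cov[S, V] = 159.6924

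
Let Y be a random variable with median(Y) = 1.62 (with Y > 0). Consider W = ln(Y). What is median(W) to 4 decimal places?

ln(Y) is monotone on this domain, so median(W) = ln(1.62) ≈ 0.4824.

median(W) = 0.4824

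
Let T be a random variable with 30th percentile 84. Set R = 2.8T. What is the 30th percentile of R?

Since a = 2.8 > 0 the transformation is increasing, so the 30th percentile of R = a·(P_{30} of T) + b = 2.8·84 = 235.2.

30th percentile of R = 235.2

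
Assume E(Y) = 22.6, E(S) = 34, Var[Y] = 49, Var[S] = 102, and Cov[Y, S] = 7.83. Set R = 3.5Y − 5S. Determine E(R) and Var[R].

E(R) = 3.5·E(Y) + (-5)·E(S) = 3.5·22.6 + (-5)·34 = -90.9.
Var[R] = a²·Var[Y] + b²·Var[S] + 2ab·Cov[Y, S] with a = 3.5, b = -5.
= 3.5²·49 + (-5)²·102 + 2·3.5·(-5)·7.83
= 600.25 + 2550 + (-274.05) = 2876.2.

E(R) = -90.9, Var[R] = 2876.2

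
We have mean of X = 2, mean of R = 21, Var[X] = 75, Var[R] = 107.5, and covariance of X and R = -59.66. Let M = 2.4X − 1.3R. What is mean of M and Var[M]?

mean of M = -22.5, Var[M] = 985.9534

mean of M = 2.4·mean of X + (-1.3)·mean of R = 2.4·2 + (-1.3)·21 = -22.5.
Var[M] = a²·Var[X] + b²·Var[R] + 2ab·covariance of X and R with a = 2.4, b = -1.3.
= 2.4²·75 + (-1.3)²·107.5 + 2·2.4·(-1.3)·(-59.66)
= 432 + 181.675 + 372.2784 = 985.9534.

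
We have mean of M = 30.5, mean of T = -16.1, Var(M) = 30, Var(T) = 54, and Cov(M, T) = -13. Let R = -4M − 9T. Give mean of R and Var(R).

mean of R = (-4)·mean of M + (-9)·mean of T = (-4)·30.5 + (-9)·(-16.1) = 22.9.
Var(R) = a²·Var(M) + b²·Var(T) + 2ab·Cov(M, T) with a = -4, b = -9.
= (-4)²·30 + (-9)²·54 + 2·(-4)·(-9)·(-13)
= 480 + 4374 + (-936) = 3918.

mean of R = 22.9, Var(R) = 3918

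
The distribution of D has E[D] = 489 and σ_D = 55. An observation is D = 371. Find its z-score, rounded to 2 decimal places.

z = (D − E[D]) / σ_D = (371 − 489) / 55 ≈ -2.15.

z = -2.15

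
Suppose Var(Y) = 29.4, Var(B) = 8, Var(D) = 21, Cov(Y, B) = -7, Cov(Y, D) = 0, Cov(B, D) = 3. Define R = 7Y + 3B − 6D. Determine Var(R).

Var(R) = a²·Var(Y) + b²·Var(B) + c²·Var(D) + 2ab·Cov(Y, B) + 2ac·Cov(Y, D) + 2bc·Cov(B, D), with a = 7, b = 3, c = -6.
= 1440.6 + 72 + 756 + (-294) + 0 + (-108)
= 1866.6.

Var(R) = 1866.6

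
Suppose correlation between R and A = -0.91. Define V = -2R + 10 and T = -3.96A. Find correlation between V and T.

Linear rescalings preserve correlation up to sign; here the slopes -2 and -3.96 have the same sign, so correlation between V and T = correlation between R and A = -0.91.

correlation between V and T = -0.91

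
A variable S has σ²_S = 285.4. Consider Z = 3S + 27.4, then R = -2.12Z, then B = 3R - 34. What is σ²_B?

σ²_Z = 3²·285.4 = 2568.6.
σ²_R = (-2.12)²·2568.6 = 11544.31584.
σ²_B = 3²·11544.31584 = 103898.84256.

σ²_B = 103898.84256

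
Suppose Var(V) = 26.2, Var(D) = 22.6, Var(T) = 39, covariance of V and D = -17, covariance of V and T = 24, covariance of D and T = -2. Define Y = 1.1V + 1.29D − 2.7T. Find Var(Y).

Var(Y) = 176.74666

Var(Y) = a²·Var(V) + b²·Var(D) + c²·Var(T) + 2ab·covariance of V and D + 2ac·covariance of V and T + 2bc·covariance of D and T, with a = 1.1, b = 1.29, c = -2.7.
= 31.702 + 37.60866 + 284.31 + (-48.246) + (-142.56) + 13.932
= 176.74666.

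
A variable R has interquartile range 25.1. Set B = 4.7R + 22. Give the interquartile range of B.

Under B = aR + b, IQR(B) = |a|·IQR(R) = |4.7|·25.1 = 117.97 (shifts cancel; spread scales by |a|).

IQR(B) = 117.97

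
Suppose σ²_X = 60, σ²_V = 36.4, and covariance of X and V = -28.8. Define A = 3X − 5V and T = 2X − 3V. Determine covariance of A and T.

By bilinearity, covariance of A and T = ac·σ²_X + bd·σ²_V + (ad+bc)·covariance of X and V, with a=3, b=-5, c=2, d=-3.
ac·σ²_X = 3·2·60 = 360
bd·σ²_V = (-5)·(-3)·36.4 = 546
(ad+bc)·covariance of X and V = (-19)·(-28.8) = 547.2
covariance of A and T = 360 + 546 + 547.2 = 1453.2.

covariance of A and T = 1453.2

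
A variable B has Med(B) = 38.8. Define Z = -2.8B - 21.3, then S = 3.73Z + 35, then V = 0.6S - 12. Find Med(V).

Med(Z) = (-2.8)·38.8 + (-21.3) = -129.94.
Med(S) = 3.73·(-129.94) + 35 = -449.6762.
Med(V) = 0.6·(-449.6762) + (-12) = -281.80572.

Med(V) = -281.80572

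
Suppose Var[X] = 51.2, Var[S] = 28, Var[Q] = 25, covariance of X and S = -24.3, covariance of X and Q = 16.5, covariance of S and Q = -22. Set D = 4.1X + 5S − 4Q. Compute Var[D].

Var[D] = a²·Var[X] + b²·Var[S] + c²·Var[Q] + 2ab·covariance of X and S + 2ac·covariance of X and Q + 2bc·covariance of S and Q, with a = 4.1, b = 5, c = -4.
= 860.672 + 700 + 400 + (-996.3) + (-541.2) + 880
= 1303.172.

Var[D] = 1303.172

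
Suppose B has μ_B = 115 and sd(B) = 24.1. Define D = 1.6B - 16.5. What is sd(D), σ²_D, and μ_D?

D = 1.6B - 16.5 is linear with a = 1.6, b = -16.5.
sd(D) = |a|·sd(B) = |1.6|·24.1 = 38.56.
σ²_B = 24.1² = 580.81.
σ²_D = a²·σ²_B = 1.6²·580.81 = 1486.8736 (the additive constant -16.5 does not affect variance).
μ_D = a·μ_B + b = 1.6·115 + (-16.5) = 167.5.

sd(D) = 38.56, σ²_D = 1486.8736, μ_D = 167.5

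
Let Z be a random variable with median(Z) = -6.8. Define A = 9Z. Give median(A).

A linear map preserves order up to sign, so median(A) = a·median(Z) + b = 9·(-6.8) = -61.2.

median(A) = -61.2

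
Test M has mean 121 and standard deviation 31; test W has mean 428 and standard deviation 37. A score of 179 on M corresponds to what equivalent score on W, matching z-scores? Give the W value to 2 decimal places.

W = 497.23

z = (179 − 121)/31 ≈ 1.871.
W = 428 + z·37 = 428 + (179 − 121)·37/31 ≈ 497.23.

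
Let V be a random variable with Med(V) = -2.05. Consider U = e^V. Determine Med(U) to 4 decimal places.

e^V is monotone on this domain, so Med(U) = exp(-2.05) ≈ 0.1287.

Med(U) = 0.1287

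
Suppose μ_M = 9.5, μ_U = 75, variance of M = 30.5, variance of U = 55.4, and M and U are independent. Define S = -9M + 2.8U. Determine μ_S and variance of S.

μ_S = (-9)·μ_M + 2.8·μ_U = (-9)·9.5 + 2.8·75 = 124.5.
variance of S = a²·variance of M + b²·variance of U + 2ab·Cov[M, U] with a = -9, b = 2.8.
Independence gives Cov[M, U] = 0.
= (-9)²·30.5 + 2.8²·55.4 + 2·(-9)·2.8·0
= 2470.5 + 434.336 + 0 = 2904.836.

μ_S = 124.5, variance of S = 2904.836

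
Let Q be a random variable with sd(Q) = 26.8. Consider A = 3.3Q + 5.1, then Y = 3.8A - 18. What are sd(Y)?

sd(Y) = 336.072

sd(A) = |3.3|·26.8 = 88.44.
sd(Y) = |3.8|·88.44 = 336.072.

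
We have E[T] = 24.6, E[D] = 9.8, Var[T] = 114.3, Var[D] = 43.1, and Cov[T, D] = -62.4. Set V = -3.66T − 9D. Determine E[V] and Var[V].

E[V] = -178.236, Var[V] = 911.30508

E[V] = (-3.66)·E[T] + (-9)·E[D] = (-3.66)·24.6 + (-9)·9.8 = -178.236.
Var[V] = a²·Var[T] + b²·Var[D] + 2ab·Cov[T, D] with a = -3.66, b = -9.
= (-3.66)²·114.3 + (-9)²·43.1 + 2·(-3.66)·(-9)·(-62.4)
= 1531.11708 + 3491.1 + (-4110.912) = 911.30508.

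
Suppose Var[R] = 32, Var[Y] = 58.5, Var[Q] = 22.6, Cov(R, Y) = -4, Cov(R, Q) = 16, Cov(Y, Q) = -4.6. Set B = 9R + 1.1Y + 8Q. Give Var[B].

Var[B] = 6253.025

Var[B] = a²·Var[R] + b²·Var[Y] + c²·Var[Q] + 2ab·Cov(R, Y) + 2ac·Cov(R, Q) + 2bc·Cov(Y, Q), with a = 9, b = 1.1, c = 8.
= 2592 + 70.785 + 1446.4 + (-79.2) + 2304 + (-80.96)
= 6253.025.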